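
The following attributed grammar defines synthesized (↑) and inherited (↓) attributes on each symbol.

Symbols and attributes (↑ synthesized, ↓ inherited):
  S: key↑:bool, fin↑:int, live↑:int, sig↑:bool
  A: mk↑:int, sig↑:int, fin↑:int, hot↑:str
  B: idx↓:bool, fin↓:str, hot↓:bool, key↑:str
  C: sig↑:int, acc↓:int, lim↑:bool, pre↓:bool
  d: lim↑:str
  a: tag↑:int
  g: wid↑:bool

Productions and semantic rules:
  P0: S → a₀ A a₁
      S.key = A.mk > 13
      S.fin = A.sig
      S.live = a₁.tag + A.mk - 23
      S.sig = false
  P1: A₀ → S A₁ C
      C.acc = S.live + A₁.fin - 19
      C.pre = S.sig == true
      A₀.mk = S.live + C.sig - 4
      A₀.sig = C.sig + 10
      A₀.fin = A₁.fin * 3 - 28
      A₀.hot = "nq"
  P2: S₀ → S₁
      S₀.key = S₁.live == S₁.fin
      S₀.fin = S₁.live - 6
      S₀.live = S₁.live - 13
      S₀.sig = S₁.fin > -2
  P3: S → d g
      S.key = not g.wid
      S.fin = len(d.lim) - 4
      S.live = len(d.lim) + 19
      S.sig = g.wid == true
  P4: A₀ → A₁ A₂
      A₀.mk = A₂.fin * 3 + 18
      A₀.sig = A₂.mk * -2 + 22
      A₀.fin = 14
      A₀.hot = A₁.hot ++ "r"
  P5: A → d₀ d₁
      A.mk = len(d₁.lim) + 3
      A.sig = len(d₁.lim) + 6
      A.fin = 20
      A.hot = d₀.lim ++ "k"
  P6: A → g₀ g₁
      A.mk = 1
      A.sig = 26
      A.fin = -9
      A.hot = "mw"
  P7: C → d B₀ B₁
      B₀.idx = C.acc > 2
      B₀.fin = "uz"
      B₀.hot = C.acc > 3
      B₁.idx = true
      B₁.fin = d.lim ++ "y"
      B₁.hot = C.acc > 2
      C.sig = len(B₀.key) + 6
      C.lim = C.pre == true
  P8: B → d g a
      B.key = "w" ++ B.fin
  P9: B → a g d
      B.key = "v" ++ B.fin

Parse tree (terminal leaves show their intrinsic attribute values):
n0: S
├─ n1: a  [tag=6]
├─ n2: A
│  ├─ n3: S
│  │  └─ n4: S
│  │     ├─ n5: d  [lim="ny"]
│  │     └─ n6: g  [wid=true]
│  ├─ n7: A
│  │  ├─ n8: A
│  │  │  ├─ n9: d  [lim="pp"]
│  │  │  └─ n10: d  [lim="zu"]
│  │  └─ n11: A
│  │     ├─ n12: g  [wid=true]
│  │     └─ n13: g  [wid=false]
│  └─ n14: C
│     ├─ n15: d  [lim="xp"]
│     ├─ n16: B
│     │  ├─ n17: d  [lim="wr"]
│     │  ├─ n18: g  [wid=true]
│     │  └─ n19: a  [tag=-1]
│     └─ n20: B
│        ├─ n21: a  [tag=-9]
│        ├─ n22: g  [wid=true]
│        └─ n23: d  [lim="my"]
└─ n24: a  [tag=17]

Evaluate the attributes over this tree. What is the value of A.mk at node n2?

1. n1.tag = 6  [terminal]
2. n5.lim = "ny"  [terminal]
3. n6.wid = true  [terminal]
4. n4.key = false  [not g.wid]
5. n4.fin = -2  [len(d.lim) - 4]
6. n4.live = 21  [len(d.lim) + 19]
7. n4.sig = true  [g.wid == true]
8. n3.key = false  [S₁.live == S₁.fin]
9. n3.fin = 15  [S₁.live - 6]
10. n3.live = 8  [S₁.live - 13]
11. n3.sig = false  [S₁.fin > -2]
12. n9.lim = "pp"  [terminal]
13. n10.lim = "zu"  [terminal]
14. n8.mk = 5  [len(d₁.lim) + 3]
15. n8.sig = 8  [len(d₁.lim) + 6]
16. n8.fin = 20  [20]
17. n8.hot = "ppk"  [d₀.lim ++ "k"]
18. n12.wid = true  [terminal]
19. n13.wid = false  [terminal]
20. n11.mk = 1  [1]
21. n11.sig = 26  [26]
22. n11.fin = -9  [-9]
23. n11.hot = "mw"  ["mw"]
24. n7.mk = -9  [A₂.fin * 3 + 18]
25. n7.sig = 20  [A₂.mk * -2 + 22]
26. n7.fin = 14  [14]
27. n7.hot = "ppkr"  [A₁.hot ++ "r"]
28. n14.acc = 3  [S.live + A₁.fin - 19]
29. n14.pre = false  [S.sig == true]
30. n15.lim = "xp"  [terminal]
31. n16.idx = true  [C.acc > 2]
32. n16.fin = "uz"  ["uz"]
33. n16.hot = false  [C.acc > 3]
34. n17.lim = "wr"  [terminal]
35. n18.wid = true  [terminal]
36. n19.tag = -1  [terminal]
37. n16.key = "wuz"  ["w" ++ B.fin]
38. n20.idx = true  [true]
39. n20.fin = "xpy"  [d.lim ++ "y"]
40. n20.hot = true  [C.acc > 2]
41. n21.tag = -9  [terminal]
42. n22.wid = true  [terminal]
43. n23.lim = "my"  [terminal]
44. n20.key = "vxpy"  ["v" ++ B.fin]
45. n14.sig = 9  [len(B₀.key) + 6]
46. n14.lim = false  [C.pre == true]
47. n2.mk = 13  [S.live + C.sig - 4]
48. n2.sig = 19  [C.sig + 10]
49. n2.fin = 14  [A₁.fin * 3 - 28]
50. n2.hot = "nq"  ["nq"]
51. n24.tag = 17  [terminal]
52. n0.key = false  [A.mk > 13]
53. n0.fin = 19  [A.sig]
54. n0.live = 7  [a₁.tag + A.mk - 23]
55. n0.sig = false  [false]

13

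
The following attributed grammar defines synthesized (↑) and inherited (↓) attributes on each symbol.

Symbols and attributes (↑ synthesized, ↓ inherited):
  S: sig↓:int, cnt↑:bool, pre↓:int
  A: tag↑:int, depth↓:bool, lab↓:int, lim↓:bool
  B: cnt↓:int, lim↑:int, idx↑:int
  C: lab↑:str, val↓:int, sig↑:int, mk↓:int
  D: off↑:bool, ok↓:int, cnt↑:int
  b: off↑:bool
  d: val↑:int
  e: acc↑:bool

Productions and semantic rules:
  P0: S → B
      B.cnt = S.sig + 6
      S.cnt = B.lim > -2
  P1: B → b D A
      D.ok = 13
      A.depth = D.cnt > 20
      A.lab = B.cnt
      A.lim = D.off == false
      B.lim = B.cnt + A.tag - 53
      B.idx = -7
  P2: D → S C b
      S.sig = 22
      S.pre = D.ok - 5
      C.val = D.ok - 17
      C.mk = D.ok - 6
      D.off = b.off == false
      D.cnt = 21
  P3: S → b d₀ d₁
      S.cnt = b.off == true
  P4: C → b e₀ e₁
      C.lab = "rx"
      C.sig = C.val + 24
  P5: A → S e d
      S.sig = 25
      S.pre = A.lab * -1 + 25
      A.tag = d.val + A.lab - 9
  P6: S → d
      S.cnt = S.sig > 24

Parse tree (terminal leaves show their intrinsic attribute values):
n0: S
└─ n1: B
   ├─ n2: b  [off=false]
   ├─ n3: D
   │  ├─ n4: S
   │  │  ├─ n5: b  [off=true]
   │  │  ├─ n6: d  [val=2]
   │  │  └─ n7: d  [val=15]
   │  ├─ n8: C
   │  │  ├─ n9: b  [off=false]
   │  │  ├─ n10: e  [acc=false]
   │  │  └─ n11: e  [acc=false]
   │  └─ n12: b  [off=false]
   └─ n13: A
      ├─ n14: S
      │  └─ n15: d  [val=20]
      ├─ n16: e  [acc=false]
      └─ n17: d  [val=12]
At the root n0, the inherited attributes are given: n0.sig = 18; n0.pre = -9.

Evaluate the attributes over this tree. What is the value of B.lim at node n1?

-2

1. n0.sig = 18  [given at root]
2. n0.pre = -9  [given at root]
3. n1.cnt = 24  [S.sig + 6]
4. n2.off = false  [terminal]
5. n3.ok = 13  [13]
6. n4.sig = 22  [22]
7. n4.pre = 8  [D.ok - 5]
8. n5.off = true  [terminal]
9. n6.val = 2  [terminal]
10. n7.val = 15  [terminal]
11. n4.cnt = true  [b.off == true]
12. n8.val = -4  [D.ok - 17]
13. n8.mk = 7  [D.ok - 6]
14. n9.off = false  [terminal]
15. n10.acc = false  [terminal]
16. n11.acc = false  [terminal]
17. n8.lab = "rx"  ["rx"]
18. n8.sig = 20  [C.val + 24]
19. n12.off = false  [terminal]
20. n3.off = true  [b.off == false]
21. n3.cnt = 21  [21]
22. n13.depth = true  [D.cnt > 20]
23. n13.lab = 24  [B.cnt]
24. n13.lim = false  [D.off == false]
25. n14.sig = 25  [25]
26. n14.pre = 1  [A.lab * -1 + 25]
27. n15.val = 20  [terminal]
28. n14.cnt = true  [S.sig > 24]
29. n16.acc = false  [terminal]
30. n17.val = 12  [terminal]
31. n13.tag = 27  [d.val + A.lab - 9]
32. n1.lim = -2  [B.cnt + A.tag - 53]
33. n1.idx = -7  [-7]
34. n0.cnt = false  [B.lim > -2]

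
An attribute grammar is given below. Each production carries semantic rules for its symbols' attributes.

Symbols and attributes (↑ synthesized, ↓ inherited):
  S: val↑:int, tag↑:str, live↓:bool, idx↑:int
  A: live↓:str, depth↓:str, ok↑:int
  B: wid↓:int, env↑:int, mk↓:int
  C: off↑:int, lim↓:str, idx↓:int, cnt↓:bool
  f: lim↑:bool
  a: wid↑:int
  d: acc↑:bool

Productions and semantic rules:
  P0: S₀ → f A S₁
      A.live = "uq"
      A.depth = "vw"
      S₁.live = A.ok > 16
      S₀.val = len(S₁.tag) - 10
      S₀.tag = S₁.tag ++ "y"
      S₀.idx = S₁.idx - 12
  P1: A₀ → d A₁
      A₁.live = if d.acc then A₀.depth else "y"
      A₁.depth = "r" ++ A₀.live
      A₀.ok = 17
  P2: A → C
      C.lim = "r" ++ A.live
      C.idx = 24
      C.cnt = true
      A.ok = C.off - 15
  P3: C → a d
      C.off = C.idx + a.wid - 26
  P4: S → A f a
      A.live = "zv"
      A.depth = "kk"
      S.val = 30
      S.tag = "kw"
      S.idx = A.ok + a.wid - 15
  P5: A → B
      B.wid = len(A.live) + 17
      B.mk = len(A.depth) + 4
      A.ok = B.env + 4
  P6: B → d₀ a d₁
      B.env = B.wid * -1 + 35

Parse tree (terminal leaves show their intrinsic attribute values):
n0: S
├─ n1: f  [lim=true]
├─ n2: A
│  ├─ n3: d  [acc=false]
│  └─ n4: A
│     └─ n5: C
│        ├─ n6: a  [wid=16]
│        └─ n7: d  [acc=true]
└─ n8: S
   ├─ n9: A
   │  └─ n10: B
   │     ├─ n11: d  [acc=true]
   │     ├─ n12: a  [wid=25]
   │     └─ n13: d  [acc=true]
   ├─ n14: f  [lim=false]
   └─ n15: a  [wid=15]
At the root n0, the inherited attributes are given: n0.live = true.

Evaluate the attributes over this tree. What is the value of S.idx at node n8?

1. n0.live = true  [given at root]
2. n1.lim = true  [terminal]
3. n2.live = "uq"  ["uq"]
4. n2.depth = "vw"  ["vw"]
5. n3.acc = false  [terminal]
6. n4.live = "y"  [if d.acc then A₀.depth else "y"]
7. n4.depth = "ruq"  ["r" ++ A₀.live]
8. n5.lim = "ry"  ["r" ++ A.live]
9. n5.idx = 24  [24]
10. n5.cnt = true  [true]
11. n6.wid = 16  [terminal]
12. n7.acc = true  [terminal]
13. n5.off = 14  [C.idx + a.wid - 26]
14. n4.ok = -1  [C.off - 15]
15. n2.ok = 17  [17]
16. n8.live = true  [A.ok > 16]
17. n9.live = "zv"  ["zv"]
18. n9.depth = "kk"  ["kk"]
19. n10.wid = 19  [len(A.live) + 17]
20. n10.mk = 6  [len(A.depth) + 4]
21. n11.acc = true  [terminal]
22. n12.wid = 25  [terminal]
23. n13.acc = true  [terminal]
24. n10.env = 16  [B.wid * -1 + 35]
25. n9.ok = 20  [B.env + 4]
26. n14.lim = false  [terminal]
27. n15.wid = 15  [terminal]
28. n8.val = 30  [30]
29. n8.tag = "kw"  ["kw"]
30. n8.idx = 20  [A.ok + a.wid - 15]
31. n0.val = -8  [len(S₁.tag) - 10]
32. n0.tag = "kwy"  [S₁.tag ++ "y"]
33. n0.idx = 8  [S₁.idx - 12]

20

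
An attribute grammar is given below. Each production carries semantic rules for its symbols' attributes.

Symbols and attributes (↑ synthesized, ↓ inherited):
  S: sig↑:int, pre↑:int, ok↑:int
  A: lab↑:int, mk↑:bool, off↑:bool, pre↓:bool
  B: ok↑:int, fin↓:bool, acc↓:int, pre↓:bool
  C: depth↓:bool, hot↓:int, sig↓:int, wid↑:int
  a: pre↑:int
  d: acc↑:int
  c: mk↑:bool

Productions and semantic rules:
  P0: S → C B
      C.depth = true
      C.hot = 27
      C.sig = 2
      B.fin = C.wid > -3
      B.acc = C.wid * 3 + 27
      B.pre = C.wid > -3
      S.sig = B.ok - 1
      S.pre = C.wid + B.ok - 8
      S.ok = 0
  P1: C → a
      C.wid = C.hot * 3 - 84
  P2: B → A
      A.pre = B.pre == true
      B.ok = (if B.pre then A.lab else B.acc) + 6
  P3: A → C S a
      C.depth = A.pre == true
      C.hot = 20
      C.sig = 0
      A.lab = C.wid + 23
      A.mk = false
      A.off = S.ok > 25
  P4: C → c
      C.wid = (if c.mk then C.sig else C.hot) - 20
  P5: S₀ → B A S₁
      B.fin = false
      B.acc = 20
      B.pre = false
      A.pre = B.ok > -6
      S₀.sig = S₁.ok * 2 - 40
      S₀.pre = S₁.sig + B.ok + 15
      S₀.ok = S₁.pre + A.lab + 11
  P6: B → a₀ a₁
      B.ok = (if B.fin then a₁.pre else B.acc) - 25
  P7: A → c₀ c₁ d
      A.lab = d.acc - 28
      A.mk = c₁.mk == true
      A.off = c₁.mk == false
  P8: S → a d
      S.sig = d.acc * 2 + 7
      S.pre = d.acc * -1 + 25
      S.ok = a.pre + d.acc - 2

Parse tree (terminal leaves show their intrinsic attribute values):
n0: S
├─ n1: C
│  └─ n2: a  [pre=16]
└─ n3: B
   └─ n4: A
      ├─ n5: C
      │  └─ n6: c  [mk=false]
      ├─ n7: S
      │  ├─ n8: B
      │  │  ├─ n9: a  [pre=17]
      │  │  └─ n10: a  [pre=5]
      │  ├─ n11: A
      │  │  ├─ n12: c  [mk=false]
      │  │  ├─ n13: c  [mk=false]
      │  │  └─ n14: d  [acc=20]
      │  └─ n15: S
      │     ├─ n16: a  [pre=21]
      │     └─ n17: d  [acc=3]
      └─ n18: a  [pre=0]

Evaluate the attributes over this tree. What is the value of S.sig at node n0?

23

1. n1.depth = true  [true]
2. n1.hot = 27  [27]
3. n1.sig = 2  [2]
4. n2.pre = 16  [terminal]
5. n1.wid = -3  [C.hot * 3 - 84]
6. n3.fin = false  [C.wid > -3]
7. n3.acc = 18  [C.wid * 3 + 27]
8. n3.pre = false  [C.wid > -3]
9. n4.pre = false  [B.pre == true]
10. n5.depth = false  [A.pre == true]
11. n5.hot = 20  [20]
12. n5.sig = 0  [0]
13. n6.mk = false  [terminal]
14. n5.wid = 0  [(if c.mk then C.sig else C.hot) - 20]
15. n8.fin = false  [false]
16. n8.acc = 20  [20]
17. n8.pre = false  [false]
18. n9.pre = 17  [terminal]
19. n10.pre = 5  [terminal]
20. n8.ok = -5  [(if B.fin then a₁.pre else B.acc) - 25]
21. n11.pre = true  [B.ok > -6]
22. n12.mk = false  [terminal]
23. n13.mk = false  [terminal]
24. n14.acc = 20  [terminal]
25. n11.lab = -8  [d.acc - 28]
26. n11.mk = false  [c₁.mk == true]
27. n11.off = true  [c₁.mk == false]
28. n16.pre = 21  [terminal]
29. n17.acc = 3  [terminal]
30. n15.sig = 13  [d.acc * 2 + 7]
31. n15.pre = 22  [d.acc * -1 + 25]
32. n15.ok = 22  [a.pre + d.acc - 2]
33. n7.sig = 4  [S₁.ok * 2 - 40]
34. n7.pre = 23  [S₁.sig + B.ok + 15]
35. n7.ok = 25  [S₁.pre + A.lab + 11]
36. n18.pre = 0  [terminal]
37. n4.lab = 23  [C.wid + 23]
38. n4.mk = false  [false]
39. n4.off = false  [S.ok > 25]
40. n3.ok = 24  [(if B.pre then A.lab else B.acc) + 6]
41. n0.sig = 23  [B.ok - 1]
42. n0.pre = 13  [C.wid + B.ok - 8]
43. n0.ok = 0  [0]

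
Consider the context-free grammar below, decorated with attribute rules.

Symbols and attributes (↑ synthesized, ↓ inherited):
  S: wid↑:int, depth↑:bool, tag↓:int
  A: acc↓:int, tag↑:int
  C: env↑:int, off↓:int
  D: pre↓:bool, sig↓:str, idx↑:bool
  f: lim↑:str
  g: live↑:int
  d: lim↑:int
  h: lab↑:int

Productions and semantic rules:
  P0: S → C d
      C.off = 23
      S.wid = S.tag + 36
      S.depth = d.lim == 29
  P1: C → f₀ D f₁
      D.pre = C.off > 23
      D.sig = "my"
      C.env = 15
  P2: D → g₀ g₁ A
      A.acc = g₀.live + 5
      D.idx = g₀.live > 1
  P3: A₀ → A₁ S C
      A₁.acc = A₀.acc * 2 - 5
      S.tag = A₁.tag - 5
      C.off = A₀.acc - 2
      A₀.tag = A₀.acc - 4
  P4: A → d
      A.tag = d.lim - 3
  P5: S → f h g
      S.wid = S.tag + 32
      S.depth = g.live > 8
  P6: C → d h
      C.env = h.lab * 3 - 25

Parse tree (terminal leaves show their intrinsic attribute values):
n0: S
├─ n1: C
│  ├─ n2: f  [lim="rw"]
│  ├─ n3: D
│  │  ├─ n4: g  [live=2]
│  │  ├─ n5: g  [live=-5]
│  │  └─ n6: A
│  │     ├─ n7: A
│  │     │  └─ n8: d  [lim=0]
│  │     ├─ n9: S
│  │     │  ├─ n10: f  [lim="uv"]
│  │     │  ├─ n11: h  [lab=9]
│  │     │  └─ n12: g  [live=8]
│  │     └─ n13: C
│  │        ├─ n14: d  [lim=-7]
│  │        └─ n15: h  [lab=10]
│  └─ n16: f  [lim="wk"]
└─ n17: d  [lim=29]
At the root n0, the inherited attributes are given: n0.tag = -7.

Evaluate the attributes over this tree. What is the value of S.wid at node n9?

1. n0.tag = -7  [given at root]
2. n1.off = 23  [23]
3. n2.lim = "rw"  [terminal]
4. n3.pre = false  [C.off > 23]
5. n3.sig = "my"  ["my"]
6. n4.live = 2  [terminal]
7. n5.live = -5  [terminal]
8. n6.acc = 7  [g₀.live + 5]
9. n7.acc = 9  [A₀.acc * 2 - 5]
10. n8.lim = 0  [terminal]
11. n7.tag = -3  [d.lim - 3]
12. n9.tag = -8  [A₁.tag - 5]
13. n10.lim = "uv"  [terminal]
14. n11.lab = 9  [terminal]
15. n12.live = 8  [terminal]
16. n9.wid = 24  [S.tag + 32]
17. n9.depth = false  [g.live > 8]
18. n13.off = 5  [A₀.acc - 2]
19. n14.lim = -7  [terminal]
20. n15.lab = 10  [terminal]
21. n13.env = 5  [h.lab * 3 - 25]
22. n6.tag = 3  [A₀.acc - 4]
23. n3.idx = true  [g₀.live > 1]
24. n16.lim = "wk"  [terminal]
25. n1.env = 15  [15]
26. n17.lim = 29  [terminal]
27. n0.wid = 29  [S.tag + 36]
28. n0.depth = true  [d.lim == 29]

24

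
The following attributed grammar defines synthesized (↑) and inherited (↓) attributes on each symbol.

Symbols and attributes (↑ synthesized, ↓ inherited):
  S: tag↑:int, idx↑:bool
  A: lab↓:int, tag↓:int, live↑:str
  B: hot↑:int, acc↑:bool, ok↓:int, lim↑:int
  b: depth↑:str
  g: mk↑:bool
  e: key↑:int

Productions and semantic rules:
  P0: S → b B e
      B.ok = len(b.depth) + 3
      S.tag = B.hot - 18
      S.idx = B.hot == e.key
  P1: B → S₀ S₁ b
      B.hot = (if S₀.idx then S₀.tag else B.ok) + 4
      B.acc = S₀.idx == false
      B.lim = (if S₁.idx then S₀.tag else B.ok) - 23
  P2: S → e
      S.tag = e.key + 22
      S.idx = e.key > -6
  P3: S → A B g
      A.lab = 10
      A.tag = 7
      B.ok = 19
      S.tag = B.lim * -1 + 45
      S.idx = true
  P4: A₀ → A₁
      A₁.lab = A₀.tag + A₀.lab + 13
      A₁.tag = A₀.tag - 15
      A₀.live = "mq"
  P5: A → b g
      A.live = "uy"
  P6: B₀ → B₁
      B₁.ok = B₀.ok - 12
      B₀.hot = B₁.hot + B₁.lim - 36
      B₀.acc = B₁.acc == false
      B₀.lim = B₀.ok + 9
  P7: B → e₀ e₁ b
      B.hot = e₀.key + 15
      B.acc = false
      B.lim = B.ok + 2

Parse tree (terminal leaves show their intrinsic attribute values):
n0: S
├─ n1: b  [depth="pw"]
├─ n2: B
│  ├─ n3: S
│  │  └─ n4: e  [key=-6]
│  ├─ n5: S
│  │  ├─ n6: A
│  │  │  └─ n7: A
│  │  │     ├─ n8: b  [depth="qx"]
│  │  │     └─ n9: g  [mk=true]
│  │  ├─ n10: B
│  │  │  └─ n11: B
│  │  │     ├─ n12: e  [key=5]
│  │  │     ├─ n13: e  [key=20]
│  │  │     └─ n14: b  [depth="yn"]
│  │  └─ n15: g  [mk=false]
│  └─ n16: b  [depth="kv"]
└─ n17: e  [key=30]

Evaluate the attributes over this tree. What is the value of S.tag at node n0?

-9

1. n1.depth = "pw"  [terminal]
2. n2.ok = 5  [len(b.depth) + 3]
3. n4.key = -6  [terminal]
4. n3.tag = 16  [e.key + 22]
5. n3.idx = false  [e.key > -6]
6. n6.lab = 10  [10]
7. n6.tag = 7  [7]
8. n7.lab = 30  [A₀.tag + A₀.lab + 13]
9. n7.tag = -8  [A₀.tag - 15]
10. n8.depth = "qx"  [terminal]
11. n9.mk = true  [terminal]
12. n7.live = "uy"  ["uy"]
13. n6.live = "mq"  ["mq"]
14. n10.ok = 19  [19]
15. n11.ok = 7  [B₀.ok - 12]
16. n12.key = 5  [terminal]
17. n13.key = 20  [terminal]
18. n14.depth = "yn"  [terminal]
19. n11.hot = 20  [e₀.key + 15]
20. n11.acc = false  [false]
21. n11.lim = 9  [B.ok + 2]
22. n10.hot = -7  [B₁.hot + B₁.lim - 36]
23. n10.acc = true  [B₁.acc == false]
24. n10.lim = 28  [B₀.ok + 9]
25. n15.mk = false  [terminal]
26. n5.tag = 17  [B.lim * -1 + 45]
27. n5.idx = true  [true]
28. n16.depth = "kv"  [terminal]
29. n2.hot = 9  [(if S₀.idx then S₀.tag else B.ok) + 4]
30. n2.acc = true  [S₀.idx == false]
31. n2.lim = -7  [(if S₁.idx then S₀.tag else B.ok) - 23]
32. n17.key = 30  [terminal]
33. n0.tag = -9  [B.hot - 18]
34. n0.idx = false  [B.hot == e.key]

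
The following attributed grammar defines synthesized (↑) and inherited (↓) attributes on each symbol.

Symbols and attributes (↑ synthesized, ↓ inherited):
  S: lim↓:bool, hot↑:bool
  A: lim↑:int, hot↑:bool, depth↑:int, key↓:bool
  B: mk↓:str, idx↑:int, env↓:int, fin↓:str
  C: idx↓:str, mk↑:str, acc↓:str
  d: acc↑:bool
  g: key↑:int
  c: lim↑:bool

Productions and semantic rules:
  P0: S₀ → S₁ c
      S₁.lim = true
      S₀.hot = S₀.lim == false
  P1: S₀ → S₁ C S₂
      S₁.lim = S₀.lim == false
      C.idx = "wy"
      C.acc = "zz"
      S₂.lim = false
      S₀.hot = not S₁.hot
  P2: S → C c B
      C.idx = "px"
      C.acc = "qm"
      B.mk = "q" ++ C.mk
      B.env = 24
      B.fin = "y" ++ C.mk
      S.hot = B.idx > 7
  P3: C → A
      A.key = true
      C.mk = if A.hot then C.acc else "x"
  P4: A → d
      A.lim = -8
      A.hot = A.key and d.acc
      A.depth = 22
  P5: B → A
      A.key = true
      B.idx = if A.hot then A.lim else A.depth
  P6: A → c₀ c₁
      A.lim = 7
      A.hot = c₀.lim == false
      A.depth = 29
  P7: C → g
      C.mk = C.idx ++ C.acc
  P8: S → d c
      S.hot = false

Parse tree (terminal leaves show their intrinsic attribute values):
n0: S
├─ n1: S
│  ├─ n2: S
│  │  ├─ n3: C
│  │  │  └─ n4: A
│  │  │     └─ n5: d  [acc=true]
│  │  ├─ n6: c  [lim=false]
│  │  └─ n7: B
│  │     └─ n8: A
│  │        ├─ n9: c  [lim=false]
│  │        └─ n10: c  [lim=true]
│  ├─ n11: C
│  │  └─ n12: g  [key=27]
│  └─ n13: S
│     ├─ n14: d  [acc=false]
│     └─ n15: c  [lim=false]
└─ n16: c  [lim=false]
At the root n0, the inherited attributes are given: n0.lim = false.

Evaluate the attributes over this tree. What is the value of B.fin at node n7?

1. n0.lim = false  [given at root]
2. n1.lim = true  [true]
3. n2.lim = false  [S₀.lim == false]
4. n3.idx = "px"  ["px"]
5. n3.acc = "qm"  ["qm"]
6. n4.key = true  [true]
7. n5.acc = true  [terminal]
8. n4.lim = -8  [-8]
9. n4.hot = true  [A.key and d.acc]
10. n4.depth = 22  [22]
11. n3.mk = "qm"  [if A.hot then C.acc else "x"]
12. n6.lim = false  [terminal]
13. n7.mk = "qqm"  ["q" ++ C.mk]
14. n7.env = 24  [24]
15. n7.fin = "yqm"  ["y" ++ C.mk]
16. n8.key = true  [true]
17. n9.lim = false  [terminal]
18. n10.lim = true  [terminal]
19. n8.lim = 7  [7]
20. n8.hot = true  [c₀.lim == false]
21. n8.depth = 29  [29]
22. n7.idx = 7  [if A.hot then A.lim else A.depth]
23. n2.hot = false  [B.idx > 7]
24. n11.idx = "wy"  ["wy"]
25. n11.acc = "zz"  ["zz"]
26. n12.key = 27  [terminal]
27. n11.mk = "wyzz"  [C.idx ++ C.acc]
28. n13.lim = false  [false]
29. n14.acc = false  [terminal]
30. n15.lim = false  [terminal]
31. n13.hot = false  [false]
32. n1.hot = true  [not S₁.hot]
33. n16.lim = false  [terminal]
34. n0.hot = true  [S₀.lim == false]

"yqm"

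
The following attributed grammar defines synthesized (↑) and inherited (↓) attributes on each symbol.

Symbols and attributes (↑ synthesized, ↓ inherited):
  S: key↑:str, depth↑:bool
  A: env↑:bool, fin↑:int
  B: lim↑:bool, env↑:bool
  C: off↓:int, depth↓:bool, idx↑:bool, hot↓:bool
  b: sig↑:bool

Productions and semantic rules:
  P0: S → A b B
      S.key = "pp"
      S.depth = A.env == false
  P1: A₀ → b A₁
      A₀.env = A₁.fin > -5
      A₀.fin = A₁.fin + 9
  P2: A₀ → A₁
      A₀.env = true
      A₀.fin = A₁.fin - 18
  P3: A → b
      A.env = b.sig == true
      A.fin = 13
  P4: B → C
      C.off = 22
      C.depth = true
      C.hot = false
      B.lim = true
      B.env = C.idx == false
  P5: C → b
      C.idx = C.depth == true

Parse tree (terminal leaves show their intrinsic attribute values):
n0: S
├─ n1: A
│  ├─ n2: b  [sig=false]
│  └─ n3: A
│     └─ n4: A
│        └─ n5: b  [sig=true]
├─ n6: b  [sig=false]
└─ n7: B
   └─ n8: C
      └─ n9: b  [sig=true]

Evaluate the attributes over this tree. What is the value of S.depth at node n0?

1. n2.sig = false  [terminal]
2. n5.sig = true  [terminal]
3. n4.env = true  [b.sig == true]
4. n4.fin = 13  [13]
5. n3.env = true  [true]
6. n3.fin = -5  [A₁.fin - 18]
7. n1.env = false  [A₁.fin > -5]
8. n1.fin = 4  [A₁.fin + 9]
9. n6.sig = false  [terminal]
10. n8.off = 22  [22]
11. n8.depth = true  [true]
12. n8.hot = false  [false]
13. n9.sig = true  [terminal]
14. n8.idx = true  [C.depth == true]
15. n7.lim = true  [true]
16. n7.env = false  [C.idx == false]
17. n0.key = "pp"  ["pp"]
18. n0.depth = true  [A.env == false]

true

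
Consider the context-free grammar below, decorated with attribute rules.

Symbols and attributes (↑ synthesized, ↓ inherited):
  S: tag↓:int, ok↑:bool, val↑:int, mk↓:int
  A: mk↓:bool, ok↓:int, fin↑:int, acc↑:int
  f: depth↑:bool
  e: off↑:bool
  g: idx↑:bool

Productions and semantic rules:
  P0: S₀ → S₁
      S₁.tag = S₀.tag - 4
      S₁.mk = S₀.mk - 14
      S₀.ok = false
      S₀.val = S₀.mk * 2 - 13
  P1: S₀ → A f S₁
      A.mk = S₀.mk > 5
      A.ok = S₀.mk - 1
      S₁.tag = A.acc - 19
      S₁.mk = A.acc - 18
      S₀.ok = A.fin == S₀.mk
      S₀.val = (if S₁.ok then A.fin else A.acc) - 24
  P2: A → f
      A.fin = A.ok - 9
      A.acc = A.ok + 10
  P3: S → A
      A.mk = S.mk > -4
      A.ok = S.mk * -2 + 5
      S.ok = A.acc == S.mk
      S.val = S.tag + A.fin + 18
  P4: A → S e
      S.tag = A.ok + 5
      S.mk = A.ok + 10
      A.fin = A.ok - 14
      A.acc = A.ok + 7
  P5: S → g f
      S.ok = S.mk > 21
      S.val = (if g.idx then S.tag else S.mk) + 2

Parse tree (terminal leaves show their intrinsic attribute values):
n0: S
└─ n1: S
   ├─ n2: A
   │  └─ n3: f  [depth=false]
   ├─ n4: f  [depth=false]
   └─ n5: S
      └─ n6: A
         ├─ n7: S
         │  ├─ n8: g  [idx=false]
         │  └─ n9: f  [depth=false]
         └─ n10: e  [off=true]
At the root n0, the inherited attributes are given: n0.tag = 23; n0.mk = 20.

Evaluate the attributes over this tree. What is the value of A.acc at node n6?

1. n0.tag = 23  [given at root]
2. n0.mk = 20  [given at root]
3. n1.tag = 19  [S₀.tag - 4]
4. n1.mk = 6  [S₀.mk - 14]
5. n2.mk = true  [S₀.mk > 5]
6. n2.ok = 5  [S₀.mk - 1]
7. n3.depth = false  [terminal]
8. n2.fin = -4  [A.ok - 9]
9. n2.acc = 15  [A.ok + 10]
10. n4.depth = false  [terminal]
11. n5.tag = -4  [A.acc - 19]
12. n5.mk = -3  [A.acc - 18]
13. n6.mk = true  [S.mk > -4]
14. n6.ok = 11  [S.mk * -2 + 5]
15. n7.tag = 16  [A.ok + 5]
16. n7.mk = 21  [A.ok + 10]
17. n8.idx = false  [terminal]
18. n9.depth = false  [terminal]
19. n7.ok = false  [S.mk > 21]
20. n7.val = 23  [(if g.idx then S.tag else S.mk) + 2]
21. n10.off = true  [terminal]
22. n6.fin = -3  [A.ok - 14]
23. n6.acc = 18  [A.ok + 7]
24. n5.ok = false  [A.acc == S.mk]
25. n5.val = 11  [S.tag + A.fin + 18]
26. n1.ok = false  [A.fin == S₀.mk]
27. n1.val = -9  [(if S₁.ok then A.fin else A.acc) - 24]
28. n0.ok = false  [false]
29. n0.val = 27  [S₀.mk * 2 - 13]

18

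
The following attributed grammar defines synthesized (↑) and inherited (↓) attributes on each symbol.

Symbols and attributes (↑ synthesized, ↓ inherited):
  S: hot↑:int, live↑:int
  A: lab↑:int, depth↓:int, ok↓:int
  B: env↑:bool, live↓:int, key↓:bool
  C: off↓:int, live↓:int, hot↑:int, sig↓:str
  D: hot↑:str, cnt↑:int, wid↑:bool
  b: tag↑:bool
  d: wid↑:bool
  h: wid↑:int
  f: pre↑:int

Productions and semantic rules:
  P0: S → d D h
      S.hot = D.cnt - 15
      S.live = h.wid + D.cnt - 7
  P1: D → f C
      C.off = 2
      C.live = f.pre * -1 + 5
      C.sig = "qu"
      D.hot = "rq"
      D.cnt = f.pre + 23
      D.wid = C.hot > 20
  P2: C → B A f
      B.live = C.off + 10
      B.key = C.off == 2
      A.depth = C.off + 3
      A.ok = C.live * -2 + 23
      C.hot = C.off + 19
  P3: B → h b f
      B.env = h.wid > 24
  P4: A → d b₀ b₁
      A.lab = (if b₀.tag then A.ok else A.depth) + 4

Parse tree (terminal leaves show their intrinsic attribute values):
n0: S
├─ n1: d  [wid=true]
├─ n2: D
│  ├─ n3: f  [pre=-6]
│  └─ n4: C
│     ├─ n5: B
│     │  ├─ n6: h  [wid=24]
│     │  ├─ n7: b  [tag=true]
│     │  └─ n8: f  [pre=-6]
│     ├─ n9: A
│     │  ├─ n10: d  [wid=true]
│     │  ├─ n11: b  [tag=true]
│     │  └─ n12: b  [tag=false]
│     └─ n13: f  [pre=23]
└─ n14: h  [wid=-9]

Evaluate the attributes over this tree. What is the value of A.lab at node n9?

5

1. n1.wid = true  [terminal]
2. n3.pre = -6  [terminal]
3. n4.off = 2  [2]
4. n4.live = 11  [f.pre * -1 + 5]
5. n4.sig = "qu"  ["qu"]
6. n5.live = 12  [C.off + 10]
7. n5.key = true  [C.off == 2]
8. n6.wid = 24  [terminal]
9. n7.tag = true  [terminal]
10. n8.pre = -6  [terminal]
11. n5.env = false  [h.wid > 24]
12. n9.depth = 5  [C.off + 3]
13. n9.ok = 1  [C.live * -2 + 23]
14. n10.wid = true  [terminal]
15. n11.tag = true  [terminal]
16. n12.tag = false  [terminal]
17. n9.lab = 5  [(if b₀.tag then A.ok else A.depth) + 4]
18. n13.pre = 23  [terminal]
19. n4.hot = 21  [C.off + 19]
20. n2.hot = "rq"  ["rq"]
21. n2.cnt = 17  [f.pre + 23]
22. n2.wid = true  [C.hot > 20]
23. n14.wid = -9  [terminal]
24. n0.hot = 2  [D.cnt - 15]
25. n0.live = 1  [h.wid + D.cnt - 7]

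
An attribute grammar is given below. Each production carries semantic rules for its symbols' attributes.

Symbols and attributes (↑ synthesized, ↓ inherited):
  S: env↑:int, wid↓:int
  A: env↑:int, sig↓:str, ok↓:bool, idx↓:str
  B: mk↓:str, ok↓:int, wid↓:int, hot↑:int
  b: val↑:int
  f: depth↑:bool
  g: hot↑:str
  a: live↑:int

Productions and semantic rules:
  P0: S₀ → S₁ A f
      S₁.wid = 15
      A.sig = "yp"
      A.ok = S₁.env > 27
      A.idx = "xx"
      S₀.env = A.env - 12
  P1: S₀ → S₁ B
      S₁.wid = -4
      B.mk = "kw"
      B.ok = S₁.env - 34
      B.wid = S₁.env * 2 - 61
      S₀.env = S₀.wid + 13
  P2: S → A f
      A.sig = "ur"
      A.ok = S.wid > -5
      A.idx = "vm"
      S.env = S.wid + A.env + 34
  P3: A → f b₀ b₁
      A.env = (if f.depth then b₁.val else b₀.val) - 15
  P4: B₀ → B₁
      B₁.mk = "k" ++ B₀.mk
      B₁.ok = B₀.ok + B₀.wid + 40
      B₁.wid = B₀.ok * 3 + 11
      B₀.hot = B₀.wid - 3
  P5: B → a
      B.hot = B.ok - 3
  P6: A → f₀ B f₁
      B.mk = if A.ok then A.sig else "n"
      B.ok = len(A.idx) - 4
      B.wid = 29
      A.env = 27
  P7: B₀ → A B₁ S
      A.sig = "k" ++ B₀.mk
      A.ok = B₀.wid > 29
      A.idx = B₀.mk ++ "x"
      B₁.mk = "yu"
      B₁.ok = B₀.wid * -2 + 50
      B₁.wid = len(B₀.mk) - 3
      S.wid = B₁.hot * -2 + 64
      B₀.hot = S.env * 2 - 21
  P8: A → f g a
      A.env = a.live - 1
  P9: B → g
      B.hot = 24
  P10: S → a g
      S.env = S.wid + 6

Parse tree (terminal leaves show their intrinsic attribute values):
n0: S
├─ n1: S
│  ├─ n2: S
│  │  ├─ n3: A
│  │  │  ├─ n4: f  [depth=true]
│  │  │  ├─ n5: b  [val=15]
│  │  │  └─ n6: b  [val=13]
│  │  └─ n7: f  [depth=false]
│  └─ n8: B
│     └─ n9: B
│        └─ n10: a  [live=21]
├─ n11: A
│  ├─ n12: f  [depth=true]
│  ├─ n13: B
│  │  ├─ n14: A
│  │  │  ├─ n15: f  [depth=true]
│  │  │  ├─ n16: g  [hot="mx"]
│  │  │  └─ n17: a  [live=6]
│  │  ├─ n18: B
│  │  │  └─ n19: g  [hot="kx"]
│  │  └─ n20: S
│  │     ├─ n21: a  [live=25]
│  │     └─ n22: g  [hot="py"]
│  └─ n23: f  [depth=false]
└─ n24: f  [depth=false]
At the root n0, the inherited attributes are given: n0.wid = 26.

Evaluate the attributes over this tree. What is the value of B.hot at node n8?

-8

1. n0.wid = 26  [given at root]
2. n1.wid = 15  [15]
3. n2.wid = -4  [-4]
4. n3.sig = "ur"  ["ur"]
5. n3.ok = true  [S.wid > -5]
6. n3.idx = "vm"  ["vm"]
7. n4.depth = true  [terminal]
8. n5.val = 15  [terminal]
9. n6.val = 13  [terminal]
10. n3.env = -2  [(if f.depth then b₁.val else b₀.val) - 15]
11. n7.depth = false  [terminal]
12. n2.env = 28  [S.wid + A.env + 34]
13. n8.mk = "kw"  ["kw"]
14. n8.ok = -6  [S₁.env - 34]
15. n8.wid = -5  [S₁.env * 2 - 61]
16. n9.mk = "kkw"  ["k" ++ B₀.mk]
17. n9.ok = 29  [B₀.ok + B₀.wid + 40]
18. n9.wid = -7  [B₀.ok * 3 + 11]
19. n10.live = 21  [terminal]
20. n9.hot = 26  [B.ok - 3]
21. n8.hot = -8  [B₀.wid - 3]
22. n1.env = 28  [S₀.wid + 13]
23. n11.sig = "yp"  ["yp"]
24. n11.ok = true  [S₁.env > 27]
25. n11.idx = "xx"  ["xx"]
26. n12.depth = true  [terminal]
27. n13.mk = "yp"  [if A.ok then A.sig else "n"]
28. n13.ok = -2  [len(A.idx) - 4]
29. n13.wid = 29  [29]
30. n14.sig = "kyp"  ["k" ++ B₀.mk]
31. n14.ok = false  [B₀.wid > 29]
32. n14.idx = "ypx"  [B₀.mk ++ "x"]
33. n15.depth = true  [terminal]
34. n16.hot = "mx"  [terminal]
35. n17.live = 6  [terminal]
36. n14.env = 5  [a.live - 1]
37. n18.mk = "yu"  ["yu"]
38. n18.ok = -8  [B₀.wid * -2 + 50]
39. n18.wid = -1  [len(B₀.mk) - 3]
40. n19.hot = "kx"  [terminal]
41. n18.hot = 24  [24]
42. n20.wid = 16  [B₁.hot * -2 + 64]
43. n21.live = 25  [terminal]
44. n22.hot = "py"  [terminal]
45. n20.env = 22  [S.wid + 6]
46. n13.hot = 23  [S.env * 2 - 21]
47. n23.depth = false  [terminal]
48. n11.env = 27  [27]
49. n24.depth = false  [terminal]
50. n0.env = 15  [A.env - 12]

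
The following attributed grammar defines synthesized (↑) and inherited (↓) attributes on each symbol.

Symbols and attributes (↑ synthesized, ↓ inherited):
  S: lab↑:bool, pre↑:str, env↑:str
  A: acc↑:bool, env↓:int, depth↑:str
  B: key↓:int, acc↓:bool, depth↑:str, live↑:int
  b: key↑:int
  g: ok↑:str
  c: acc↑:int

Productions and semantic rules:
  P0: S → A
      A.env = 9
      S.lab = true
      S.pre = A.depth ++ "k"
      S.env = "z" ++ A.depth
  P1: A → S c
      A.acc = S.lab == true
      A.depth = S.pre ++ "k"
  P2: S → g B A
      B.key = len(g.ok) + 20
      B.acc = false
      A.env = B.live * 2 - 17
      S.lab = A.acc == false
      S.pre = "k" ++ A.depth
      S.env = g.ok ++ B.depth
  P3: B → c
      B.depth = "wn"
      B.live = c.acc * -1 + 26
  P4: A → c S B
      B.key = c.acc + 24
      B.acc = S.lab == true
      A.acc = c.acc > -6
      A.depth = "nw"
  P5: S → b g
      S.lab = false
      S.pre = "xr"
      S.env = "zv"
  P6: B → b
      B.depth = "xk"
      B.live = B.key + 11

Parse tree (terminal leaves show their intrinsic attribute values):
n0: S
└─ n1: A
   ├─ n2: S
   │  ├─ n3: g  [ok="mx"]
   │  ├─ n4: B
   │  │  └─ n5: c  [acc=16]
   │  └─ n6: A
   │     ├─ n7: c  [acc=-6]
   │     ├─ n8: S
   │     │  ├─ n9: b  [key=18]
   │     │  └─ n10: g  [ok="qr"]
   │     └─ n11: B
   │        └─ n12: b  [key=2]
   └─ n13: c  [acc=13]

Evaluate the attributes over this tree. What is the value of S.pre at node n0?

1. n1.env = 9  [9]
2. n3.ok = "mx"  [terminal]
3. n4.key = 22  [len(g.ok) + 20]
4. n4.acc = false  [false]
5. n5.acc = 16  [terminal]
6. n4.depth = "wn"  ["wn"]
7. n4.live = 10  [c.acc * -1 + 26]
8. n6.env = 3  [B.live * 2 - 17]
9. n7.acc = -6  [terminal]
10. n9.key = 18  [terminal]
11. n10.ok = "qr"  [terminal]
12. n8.lab = false  [false]
13. n8.pre = "xr"  ["xr"]
14. n8.env = "zv"  ["zv"]
15. n11.key = 18  [c.acc + 24]
16. n11.acc = false  [S.lab == true]
17. n12.key = 2  [terminal]
18. n11.depth = "xk"  ["xk"]
19. n11.live = 29  [B.key + 11]
20. n6.acc = false  [c.acc > -6]
21. n6.depth = "nw"  ["nw"]
22. n2.lab = true  [A.acc == false]
23. n2.pre = "knw"  ["k" ++ A.depth]
24. n2.env = "mxwn"  [g.ok ++ B.depth]
25. n13.acc = 13  [terminal]
26. n1.acc = true  [S.lab == true]
27. n1.depth = "knwk"  [S.pre ++ "k"]
28. n0.lab = true  [true]
29. n0.pre = "knwkk"  [A.depth ++ "k"]
30. n0.env = "zknwk"  ["z" ++ A.depth]

"knwkk"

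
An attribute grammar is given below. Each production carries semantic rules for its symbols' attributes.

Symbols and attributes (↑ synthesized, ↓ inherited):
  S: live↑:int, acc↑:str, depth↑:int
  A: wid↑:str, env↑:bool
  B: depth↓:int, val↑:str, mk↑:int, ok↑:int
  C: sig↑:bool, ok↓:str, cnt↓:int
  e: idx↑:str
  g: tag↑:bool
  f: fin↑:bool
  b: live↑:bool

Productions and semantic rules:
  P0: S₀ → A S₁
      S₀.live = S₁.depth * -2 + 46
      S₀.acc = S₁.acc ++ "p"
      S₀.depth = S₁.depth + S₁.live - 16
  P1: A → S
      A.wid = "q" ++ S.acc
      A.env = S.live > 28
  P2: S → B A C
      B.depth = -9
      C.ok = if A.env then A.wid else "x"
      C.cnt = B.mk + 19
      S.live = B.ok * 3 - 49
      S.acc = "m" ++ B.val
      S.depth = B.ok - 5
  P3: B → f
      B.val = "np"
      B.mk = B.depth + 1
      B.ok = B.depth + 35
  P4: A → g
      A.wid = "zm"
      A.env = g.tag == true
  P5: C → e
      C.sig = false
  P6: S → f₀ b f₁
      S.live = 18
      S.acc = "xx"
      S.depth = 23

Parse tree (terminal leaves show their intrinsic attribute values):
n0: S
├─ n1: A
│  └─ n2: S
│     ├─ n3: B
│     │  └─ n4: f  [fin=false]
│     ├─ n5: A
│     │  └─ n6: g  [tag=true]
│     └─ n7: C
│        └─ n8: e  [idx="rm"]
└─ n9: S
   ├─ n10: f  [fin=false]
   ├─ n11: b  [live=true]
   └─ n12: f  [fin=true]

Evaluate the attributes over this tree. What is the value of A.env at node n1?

1. n3.depth = -9  [-9]
2. n4.fin = false  [terminal]
3. n3.val = "np"  ["np"]
4. n3.mk = -8  [B.depth + 1]
5. n3.ok = 26  [B.depth + 35]
6. n6.tag = true  [terminal]
7. n5.wid = "zm"  ["zm"]
8. n5.env = true  [g.tag == true]
9. n7.ok = "zm"  [if A.env then A.wid else "x"]
10. n7.cnt = 11  [B.mk + 19]
11. n8.idx = "rm"  [terminal]
12. n7.sig = false  [false]
13. n2.live = 29  [B.ok * 3 - 49]
14. n2.acc = "mnp"  ["m" ++ B.val]
15. n2.depth = 21  [B.ok - 5]
16. n1.wid = "qmnp"  ["q" ++ S.acc]
17. n1.env = true  [S.live > 28]
18. n10.fin = false  [terminal]
19. n11.live = true  [terminal]
20. n12.fin = true  [terminal]
21. n9.live = 18  [18]
22. n9.acc = "xx"  ["xx"]
23. n9.depth = 23  [23]
24. n0.live = 0  [S₁.depth * -2 + 46]
25. n0.acc = "xxp"  [S₁.acc ++ "p"]
26. n0.depth = 25  [S₁.depth + S₁.live - 16]

true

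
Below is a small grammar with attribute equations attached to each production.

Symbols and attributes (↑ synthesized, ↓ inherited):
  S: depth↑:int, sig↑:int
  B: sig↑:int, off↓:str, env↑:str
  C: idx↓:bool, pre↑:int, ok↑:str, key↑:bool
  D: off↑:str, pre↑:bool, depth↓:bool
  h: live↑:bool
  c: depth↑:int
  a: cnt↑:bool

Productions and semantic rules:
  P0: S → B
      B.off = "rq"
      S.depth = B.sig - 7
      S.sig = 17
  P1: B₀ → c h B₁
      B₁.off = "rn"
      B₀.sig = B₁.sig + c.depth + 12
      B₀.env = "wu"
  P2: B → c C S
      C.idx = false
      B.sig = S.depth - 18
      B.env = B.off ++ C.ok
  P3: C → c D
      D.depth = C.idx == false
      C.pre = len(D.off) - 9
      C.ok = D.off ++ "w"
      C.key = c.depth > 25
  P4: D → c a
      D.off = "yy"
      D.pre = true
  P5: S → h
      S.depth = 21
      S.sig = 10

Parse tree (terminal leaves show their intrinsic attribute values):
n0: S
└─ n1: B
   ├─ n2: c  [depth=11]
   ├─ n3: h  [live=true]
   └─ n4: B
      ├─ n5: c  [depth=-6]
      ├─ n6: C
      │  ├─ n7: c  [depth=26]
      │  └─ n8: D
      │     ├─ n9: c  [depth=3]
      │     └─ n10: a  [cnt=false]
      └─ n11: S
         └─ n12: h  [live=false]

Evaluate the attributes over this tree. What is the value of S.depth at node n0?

1. n1.off = "rq"  ["rq"]
2. n2.depth = 11  [terminal]
3. n3.live = true  [terminal]
4. n4.off = "rn"  ["rn"]
5. n5.depth = -6  [terminal]
6. n6.idx = false  [false]
7. n7.depth = 26  [terminal]
8. n8.depth = true  [C.idx == false]
9. n9.depth = 3  [terminal]
10. n10.cnt = false  [terminal]
11. n8.off = "yy"  ["yy"]
12. n8.pre = true  [true]
13. n6.pre = -7  [len(D.off) - 9]
14. n6.ok = "yyw"  [D.off ++ "w"]
15. n6.key = true  [c.depth > 25]
16. n12.live = false  [terminal]
17. n11.depth = 21  [21]
18. n11.sig = 10  [10]
19. n4.sig = 3  [S.depth - 18]
20. n4.env = "rnyyw"  [B.off ++ C.ok]
21. n1.sig = 26  [B₁.sig + c.depth + 12]
22. n1.env = "wu"  ["wu"]
23. n0.depth = 19  [B.sig - 7]
24. n0.sig = 17  [17]

19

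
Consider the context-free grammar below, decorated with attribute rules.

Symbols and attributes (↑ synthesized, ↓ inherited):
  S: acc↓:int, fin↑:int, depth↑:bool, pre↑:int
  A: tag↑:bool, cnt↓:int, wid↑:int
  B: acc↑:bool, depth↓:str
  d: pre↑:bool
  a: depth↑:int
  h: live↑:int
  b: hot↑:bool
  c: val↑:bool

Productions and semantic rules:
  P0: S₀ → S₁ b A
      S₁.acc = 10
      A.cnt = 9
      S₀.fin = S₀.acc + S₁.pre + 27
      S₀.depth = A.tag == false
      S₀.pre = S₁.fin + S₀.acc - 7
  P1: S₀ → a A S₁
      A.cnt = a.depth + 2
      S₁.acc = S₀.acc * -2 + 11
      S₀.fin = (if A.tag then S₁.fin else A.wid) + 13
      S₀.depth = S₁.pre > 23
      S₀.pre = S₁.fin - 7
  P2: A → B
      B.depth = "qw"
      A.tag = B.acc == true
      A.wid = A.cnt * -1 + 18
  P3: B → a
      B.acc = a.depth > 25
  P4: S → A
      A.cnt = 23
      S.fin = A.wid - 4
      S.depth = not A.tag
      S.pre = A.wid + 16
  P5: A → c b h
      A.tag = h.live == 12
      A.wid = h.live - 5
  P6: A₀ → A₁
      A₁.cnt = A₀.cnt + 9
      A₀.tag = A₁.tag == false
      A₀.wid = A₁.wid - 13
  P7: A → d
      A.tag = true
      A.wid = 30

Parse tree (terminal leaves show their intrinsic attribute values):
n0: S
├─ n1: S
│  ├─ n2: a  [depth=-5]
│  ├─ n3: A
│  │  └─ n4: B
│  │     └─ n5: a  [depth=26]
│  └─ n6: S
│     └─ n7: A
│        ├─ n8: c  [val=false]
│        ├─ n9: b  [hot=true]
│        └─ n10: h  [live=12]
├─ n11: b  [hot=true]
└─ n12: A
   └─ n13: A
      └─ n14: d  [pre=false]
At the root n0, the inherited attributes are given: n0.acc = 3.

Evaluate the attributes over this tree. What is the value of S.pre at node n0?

12

1. n0.acc = 3  [given at root]
2. n1.acc = 10  [10]
3. n2.depth = -5  [terminal]
4. n3.cnt = -3  [a.depth + 2]
5. n4.depth = "qw"  ["qw"]
6. n5.depth = 26  [terminal]
7. n4.acc = true  [a.depth > 25]
8. n3.tag = true  [B.acc == true]
9. n3.wid = 21  [A.cnt * -1 + 18]
10. n6.acc = -9  [S₀.acc * -2 + 11]
11. n7.cnt = 23  [23]
12. n8.val = false  [terminal]
13. n9.hot = true  [terminal]
14. n10.live = 12  [terminal]
15. n7.tag = true  [h.live == 12]
16. n7.wid = 7  [h.live - 5]
17. n6.fin = 3  [A.wid - 4]
18. n6.depth = false  [not A.tag]
19. n6.pre = 23  [A.wid + 16]
20. n1.fin = 16  [(if A.tag then S₁.fin else A.wid) + 13]
21. n1.depth = false  [S₁.pre > 23]
22. n1.pre = -4  [S₁.fin - 7]
23. n11.hot = true  [terminal]
24. n12.cnt = 9  [9]
25. n13.cnt = 18  [A₀.cnt + 9]
26. n14.pre = false  [terminal]
27. n13.tag = true  [true]
28. n13.wid = 30  [30]
29. n12.tag = false  [A₁.tag == false]
30. n12.wid = 17  [A₁.wid - 13]
31. n0.fin = 26  [S₀.acc + S₁.pre + 27]
32. n0.depth = true  [A.tag == false]
33. n0.pre = 12  [S₁.fin + S₀.acc - 7]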